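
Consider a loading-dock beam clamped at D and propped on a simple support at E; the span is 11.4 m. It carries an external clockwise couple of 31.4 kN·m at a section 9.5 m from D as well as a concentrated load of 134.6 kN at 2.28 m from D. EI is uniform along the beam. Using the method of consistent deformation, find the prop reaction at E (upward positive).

R_E = 11.55 kN

Remove the prop at E; the released (primary) structure is a cantilever built in at D.
Deflection at E on the released cantilever, summing each load's contribution:
  clockwise couple 31.4 at a = 9.5: M₀a(2L − a)/(2EI) = 1984/EI
  point load 134.6 at a = 2.28: Pa²(3L − a)/(6EI) = 3722/EI
  δ_0 = 5706/EI
Tip deflection under a unit load at E: L³/(3EI) = 493.8/EI.
Compatibility at E: δ_0 − R_E·δ_{EE} = 0, so R_E = 5706/493.8 = 11.55 kN.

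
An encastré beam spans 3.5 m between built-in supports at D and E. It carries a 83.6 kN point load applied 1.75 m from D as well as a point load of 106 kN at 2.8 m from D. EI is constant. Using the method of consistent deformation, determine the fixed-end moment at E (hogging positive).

M_E = 84.06 kN·m

Release both end moments; the primary structure is a simply-supported span DE with redundants M_D and M_E.
On the primary (simply-supported) span, the end slopes from the loading are:
  at D: point load 83.6 at a = 1.75: Pab(L + b)/(6LEI) = 64.01/EI
  at E: point load 83.6 at a = 1.75: Pab(L + a)/(6LEI) = 64.01/EI
  at D: point load 106 at a = 2.8: Pab(L + b)/(6LEI) = 41.55/EI
  at E: point load 106 at a = 2.8: Pab(L + a)/(6LEI) = 62.33/EI
  θ_D0 = 105.6/EI,  θ_E0 = 126.3/EI
Flexibility coefficients: a unit moment at one end gives L/(3EI) there and L/(6EI) at the far end, so f₁₁ = f₂₂ = 1.167/EI and f₁₂ = f₂₁ = 0.5833/EI.
Compatibility — zero rotation at each built-in end:
  1.167 M_D + 0.5833 M_E = 105.6
  0.5833 M_D + 1.167 M_E = 126.3
Solving the pair gives M_D = 48.45 kN·m and M_E = 84.06 kN·m (hogging).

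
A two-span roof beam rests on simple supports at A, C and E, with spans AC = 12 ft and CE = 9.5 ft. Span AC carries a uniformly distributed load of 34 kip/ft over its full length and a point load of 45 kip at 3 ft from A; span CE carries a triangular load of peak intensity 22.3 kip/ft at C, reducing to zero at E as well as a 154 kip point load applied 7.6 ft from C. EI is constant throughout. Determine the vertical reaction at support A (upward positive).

R_A = 196.2 kip

Insert a hinge at C; M_C is the redundant, and each span becomes simply supported.
End slopes at the hinge C, treating each span as simply supported:
  span AC: UDL 34: wL³/(24EI) = 2448/EI
  span AC: point load 45 at a = 3: Pab(L + a)/(6LEI) = 253.1/EI
  span CE: triangular load, peak 22.3: w₀L³/(45EI) = 424.9/EI
  span CE: point load 154 at a = 7.6: Pab(L + b)/(6LEI) = 444.8/EI
  relative rotation θ_0 = (2701 + 869.6)/EI = 3571/EI
A unit hogging moment at C produces rotation L₁/(3EI) + L₂/(3EI) = 7.167/EI.
Compatibility: M_C·(L₁+L₂)/(3EI) = θ_0, giving M_C = 498.2 kip·ft (hogging).
Span AC, ΣM about A with M_C applied at C: R_C^{AC}·12 = 2583 + 498.2, so R_C^{AC} = 256.8 kip and R_A = 453 − 256.8 = 196.2 kip.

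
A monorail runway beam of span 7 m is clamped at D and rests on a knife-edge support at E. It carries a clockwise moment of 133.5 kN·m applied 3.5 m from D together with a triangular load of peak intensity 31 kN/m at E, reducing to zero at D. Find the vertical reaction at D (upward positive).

Choose R_E as the redundant. The primary structure is the cantilever fixed at D.
Downward deflection at the released point E due to the loads:
  clockwise couple 133.5 at a = 3.5: M₀a(2L − a)/(2EI) = 2453/EI
  triangular load, peak 31 at the free end: 11w₀L⁴/(120EI) = 6823/EI
  δ_0 = 9276/EI
Tip deflection under a unit load at E: L³/(3EI) = 114.3/EI.
Compatibility at E: δ_0 − R_E·δ_{EE} = 0, so R_E = 9276/114.3 = 81.13 kN.
Vertical equilibrium: R_D = ΣP − R_E = 108.5 − 81.13 = 27.37 kN.

R_D = 27.37 kN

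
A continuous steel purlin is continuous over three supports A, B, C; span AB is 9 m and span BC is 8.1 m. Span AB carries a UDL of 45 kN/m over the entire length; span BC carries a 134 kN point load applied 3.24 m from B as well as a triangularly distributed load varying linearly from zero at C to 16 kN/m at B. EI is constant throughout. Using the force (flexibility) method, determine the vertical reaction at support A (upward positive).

Insert a hinge at B; M_B is the redundant, and each span becomes simply supported.
Rotations at B on the released spans (each span's end-slope, ×1/EI):
  span AB: UDL 45: wL³/(24EI) = 1367/EI
  span BC: point load 134 at a = 3.24: Pab(L + b)/(6LEI) = 562.7/EI
  span BC: triangular load, peak 16: w₀L³/(45EI) = 189/EI
  relative rotation θ_0 = (1367 + 751.6)/EI = 2119/EI
A unit hogging moment at B produces rotation L₁/(3EI) + L₂/(3EI) = 5.7/EI.
Slope continuity at B: θ_0 = M_B·5.7/EI, so M_B = 2119/5.7 = 371.7 kN·m (hogging).
Span AB, ΣM about A with M_B applied at B: R_B^{AB}·9 = 1822 + 371.7, so R_B^{AB} = 243.8 kN and R_A = 405 − 243.8 = 161.2 kN.

R_A = 161.2 kN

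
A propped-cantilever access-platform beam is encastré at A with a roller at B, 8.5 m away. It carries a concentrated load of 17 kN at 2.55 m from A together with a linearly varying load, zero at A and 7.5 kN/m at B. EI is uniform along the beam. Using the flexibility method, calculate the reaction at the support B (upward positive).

Choose R_B as the redundant. The primary structure is the cantilever fixed at A.
Deflection at B on the released cantilever, summing each load's contribution:
  point load 17 at a = 2.55: Pa²(3L − a)/(6EI) = 422.8/EI
  triangular load, peak 7.5 at the free end: 11w₀L⁴/(120EI) = 3589/EI
  δ_0 = 4012/EI
Tip deflection under a unit load at B: L³/(3EI) = 204.7/EI.
Compatibility at B: δ_0 − R_B·δ_{BB} = 0, so R_B = 4012/204.7 = 19.6 kN.

R_B = 19.6 kN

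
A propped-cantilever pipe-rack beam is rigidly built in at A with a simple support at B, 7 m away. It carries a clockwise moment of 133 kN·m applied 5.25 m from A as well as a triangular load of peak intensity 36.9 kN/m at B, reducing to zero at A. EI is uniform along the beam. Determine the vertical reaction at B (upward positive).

Remove the prop at B; the released (primary) structure is a cantilever built in at A.
Free-end deflection of the primary structure under the applied loading (downward +):
  clockwise couple 133 at a = 5.25: M₀a(2L − a)/(2EI) = 3055/EI
  triangular load, peak 36.9 at the free end: 11w₀L⁴/(120EI) = 8121/EI
  δ_0 = 11176/EI
Tip deflection under a unit load at B: L³/(3EI) = 114.3/EI.
Compatibility at B: δ_0 − R_B·δ_{BB} = 0, so R_B = 11176/114.3 = 97.75 kN.

R_B = 97.75 kN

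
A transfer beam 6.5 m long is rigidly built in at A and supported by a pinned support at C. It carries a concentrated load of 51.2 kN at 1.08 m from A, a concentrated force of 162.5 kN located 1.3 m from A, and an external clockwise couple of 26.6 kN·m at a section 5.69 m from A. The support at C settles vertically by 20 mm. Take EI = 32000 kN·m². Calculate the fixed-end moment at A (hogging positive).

Release the roller at C. Primary structure: cantilever fixed at A.
Deflection at C on the released cantilever, summing each load's contribution:
  point load 51.2 at a = 1.08: Pa²(3L − a)/(6EI) = 183.3/EI
  point load 162.5 at a = 1.3: Pa²(3L − a)/(6EI) = 833/EI
  clockwise couple 26.6 at a = 5.69: M₀a(2L − a)/(2EI) = 553.2/EI
  δ_0 = 1570/EI
Tip deflection under a unit load at C: L³/(3EI) = 91.54/EI.
With EI = 32000 kN·m²: δ_0 = 0.049049 m and δ_{CC} = 0.002861 m/kN.
Compatibility — the beam at C must follow the support down by 0.02 m: δ_0 − R_C·δ_{CC} = 0.02, so R_C = (0.049049 − 0.02)/0.002861 = 10.15 kN.
Moment equilibrium about A: M_A = Σ(load moments about A) − R_C·L = 293.1 − 10.15×6.5 = 227.1 kN·m.

M_A = 227.1 kN·m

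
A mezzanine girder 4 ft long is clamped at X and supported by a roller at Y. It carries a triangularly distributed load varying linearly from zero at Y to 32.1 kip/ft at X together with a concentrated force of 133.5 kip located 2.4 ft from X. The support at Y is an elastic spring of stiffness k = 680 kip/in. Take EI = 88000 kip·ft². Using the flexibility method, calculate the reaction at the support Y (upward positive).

R_Y = 46.84 kip

Release the roller at Y. Primary structure: cantilever fixed at X.
Primary-structure tip deflection at Y by superposition:
  triangular load, peak 32.1 at the fixed end: w₀L⁴/(30EI) = 273.9/EI
  point load 133.5 at a = 2.4: Pa²(3L − a)/(6EI) = 1230/EI
  δ_0 = 1504/EI
Tip deflection under a unit load at Y: L³/(3EI) = 21.33/EI.
With EI = 88000 kip·ft²: δ_0 = 0.017094 ft and δ_{YY} = 0.000242 ft/kip.
Compatibility — the spring shortens by R_Y/k under the reaction it provides: δ_0 − R_Y·δ_{YY} = R_Y/k. With 1/k = 1/(680×12) ft/kip = 0.000123 ft/kip, R_Y = δ_0 / (δ_{YY} + 1/k) = 0.017094 / (0.000242 + 0.000123) = 46.84 kip.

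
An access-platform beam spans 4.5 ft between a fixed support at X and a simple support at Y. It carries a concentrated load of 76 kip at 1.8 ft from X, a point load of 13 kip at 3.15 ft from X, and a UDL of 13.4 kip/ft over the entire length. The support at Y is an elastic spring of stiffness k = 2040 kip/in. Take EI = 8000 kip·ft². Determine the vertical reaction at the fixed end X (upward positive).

Remove the prop at Y; the released (primary) structure is a cantilever built in at X.
Downward deflection at the released point Y due to the loads:
  point load 76 at a = 1.8: Pa²(3L − a)/(6EI) = 480.2/EI
  point load 13 at a = 3.15: Pa²(3L − a)/(6EI) = 222.5/EI
  UDL 13.4: wL⁴/(8EI) = 686.9/EI
  δ_0 = 1390/EI
Tip deflection under a unit load at Y: L³/(3EI) = 30.38/EI.
With EI = 8000 kip·ft²: δ_0 = 0.17369 ft and δ_{YY} = 0.003797 ft/kip.
Compatibility — the spring shortens by R_Y/k under the reaction it provides: δ_0 − R_Y·δ_{YY} = R_Y/k. With 1/k = 1/(2040×12) ft/kip = 0.000041 ft/kip, R_Y = δ_0 / (δ_{YY} + 1/k) = 0.17369 / (0.003797 + 0.000041) = 45.26 kip.
Vertical equilibrium: R_X = ΣP − R_Y = 149.3 − 45.26 = 104 kip.

R_X = 104 kip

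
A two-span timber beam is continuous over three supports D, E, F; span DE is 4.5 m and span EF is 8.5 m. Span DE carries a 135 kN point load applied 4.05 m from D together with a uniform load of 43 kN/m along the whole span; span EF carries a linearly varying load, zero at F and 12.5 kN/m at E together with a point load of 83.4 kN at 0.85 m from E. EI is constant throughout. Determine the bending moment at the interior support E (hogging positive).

M_E = 134.7 kN·m

Take M_E as the redundant. Released structure: two simple spans DE and EF with a hinge at E.
Discontinuity in slope at E on the released structure — sum the simple-span end rotations:
  span DE: point load 135 at a = 4.05: Pab(L + a)/(6LEI) = 77.91/EI
  span DE: UDL 43: wL³/(24EI) = 163.3/EI
  span EF: triangular load, peak 12.5: w₀L³/(45EI) = 170.6/EI
  span EF: point load 83.4 at a = 0.85: Pab(L + b)/(6LEI) = 171.7/EI
  relative rotation θ_0 = (241.2 + 342.3)/EI = 583.5/EI
A unit hogging moment at E produces rotation L₁/(3EI) + L₂/(3EI) = 4.333/EI.
Slope continuity at E: θ_0 = M_E·4.333/EI, so M_E = 583.5/4.333 = 134.7 kN·m (hogging).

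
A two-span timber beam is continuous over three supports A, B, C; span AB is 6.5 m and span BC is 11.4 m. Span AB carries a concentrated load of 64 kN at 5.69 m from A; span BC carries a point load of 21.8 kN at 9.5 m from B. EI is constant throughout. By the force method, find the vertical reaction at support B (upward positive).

R_B = 66.49 kN

Release continuity at B by inserting a hinge; the redundant is the internal moment M_B. The primary structure is two simply-supported spans AB and BC.
Discontinuity in slope at B on the released structure — sum the simple-span end rotations:
  span AB: point load 64 at a = 5.69: Pab(L + a)/(6LEI) = 92.2/EI
  span BC: point load 21.8 at a = 9.5: Pab(L + b)/(6LEI) = 76.51/EI
  relative rotation θ_0 = (92.2 + 76.51)/EI = 168.7/EI
A unit hogging moment at B produces rotation L₁/(3EI) + L₂/(3EI) = 5.967/EI.
Compatibility: M_B·(L₁+L₂)/(3EI) = θ_0, giving M_B = 28.28 kN·m (hogging).
Span AB, ΣM about A with M_B applied at B: R_B^{AB}·6.5 = 364.2 + 28.28, so R_B^{AB} = 60.37 kN and R_A = 64 − 60.37 = 3.625 kN.
Span BC, ΣM about C: R_B^{BC}·11.4 = 41.42 + 28.28, so R_B^{BC} = 6.114 kN and R_C = 21.8 − 6.114 = 15.69 kN.
R_B = 60.37 + 6.114 = 66.49 kN.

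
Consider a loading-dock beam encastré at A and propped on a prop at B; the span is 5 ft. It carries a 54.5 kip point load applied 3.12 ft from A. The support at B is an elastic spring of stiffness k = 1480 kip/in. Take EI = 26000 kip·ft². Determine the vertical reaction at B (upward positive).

R_B = 24.35 kip

Choose R_B as the redundant. The primary structure is the cantilever fixed at A.
Primary-structure tip deflection at B by superposition:
  point load 54.5 at a = 3.12: Pa²(3L − a)/(6EI) = 1050/EI
Flexibility coefficient — unit upward force at B: δ_{BB} = L³/(3EI) = 41.67/EI.
With EI = 26000 kip·ft²: δ_0 = 0.040402 ft and δ_{BB} = 0.001603 ft/kip.
Compatibility — the spring shortens by R_B/k under the reaction it provides: δ_0 − R_B·δ_{BB} = R_B/k. With 1/k = 1/(1480×12) ft/kip = 0.000056 ft/kip, R_B = δ_0 / (δ_{BB} + 1/k) = 0.040402 / (0.001603 + 0.000056) = 24.35 kip.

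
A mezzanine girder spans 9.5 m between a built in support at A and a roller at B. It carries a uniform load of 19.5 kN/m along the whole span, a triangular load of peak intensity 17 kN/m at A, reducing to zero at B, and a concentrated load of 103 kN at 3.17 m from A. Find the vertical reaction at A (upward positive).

R_A = 268.1 kN

Remove the prop at B; the released (primary) structure is a cantilever built in at A.
Downward deflection at the released point B due to the loads:
  UDL 19.5: wL⁴/(8EI) = 19854/EI
  triangular load, peak 17 at the fixed end: w₀L⁴/(30EI) = 4616/EI
  point load 103 at a = 3.17: Pa²(3L − a)/(6EI) = 4370/EI
  δ_0 = 28839/EI
Flexibility coefficient — unit upward force at B: δ_{BB} = L³/(3EI) = 285.8/EI.
Compatibility at B: δ_0 − R_B·δ_{BB} = 0, so R_B = 28839/285.8 = 100.9 kN.
Vertical equilibrium: R_A = ΣP − R_B = 369 − 100.9 = 268.1 kN.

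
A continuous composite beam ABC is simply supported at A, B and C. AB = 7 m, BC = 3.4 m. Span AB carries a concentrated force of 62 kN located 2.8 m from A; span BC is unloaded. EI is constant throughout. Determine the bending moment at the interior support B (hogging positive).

M_B = 49.08 kN·m

Take M_B as the redundant. Released structure: two simple spans AB and BC with a hinge at B.
End slopes at the hinge B, treating each span as simply supported:
  span AB: point load 62 at a = 2.8: Pab(L + a)/(6LEI) = 170.1/EI
  relative rotation θ_0 = (170.1 + 0)/EI = 170.1/EI
A unit hogging moment at B produces rotation L₁/(3EI) + L₂/(3EI) = 3.467/EI.
Compatibility: M_B·(L₁+L₂)/(3EI) = θ_0, giving M_B = 49.08 kN·m (hogging).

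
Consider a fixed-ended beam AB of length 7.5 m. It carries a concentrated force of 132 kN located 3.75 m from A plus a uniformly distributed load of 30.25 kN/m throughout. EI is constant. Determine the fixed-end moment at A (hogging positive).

M_A = 265.5 kN·m

Release both end moments; the primary structure is a simply-supported span AB with redundants M_A and M_B.
Simple-span end rotations at A and B under the given loads:
  at A: point load 132 at a = 3.75: Pab(L + b)/(6LEI) = 464.1/EI
  at B: point load 132 at a = 3.75: Pab(L + a)/(6LEI) = 464.1/EI
  at A: UDL 30.25: wL³/(24EI) = 531.7/EI
  at B: UDL 30.25: wL³/(24EI) = 531.7/EI
  θ_A0 = 995.8/EI,  θ_B0 = 995.8/EI
Flexibility coefficients: a unit moment at one end gives L/(3EI) there and L/(6EI) at the far end, so f₁₁ = f₂₂ = 2.5/EI and f₁₂ = f₂₁ = 1.25/EI.
Compatibility — zero rotation at each built-in end:
  2.5 M_A + 1.25 M_B = 995.8
  1.25 M_A + 2.5 M_B = 995.8
Solving the pair gives M_A = 265.5 kN·m and M_B = 265.5 kN·m (hogging).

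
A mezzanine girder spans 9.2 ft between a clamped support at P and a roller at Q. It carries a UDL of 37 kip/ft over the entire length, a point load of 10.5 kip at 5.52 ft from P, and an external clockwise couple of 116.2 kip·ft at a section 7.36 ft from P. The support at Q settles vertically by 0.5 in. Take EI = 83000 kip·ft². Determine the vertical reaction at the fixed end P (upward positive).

Take the reaction at Q as the redundant and release it; the primary structure is a cantilever fixed at P.
Primary-structure tip deflection at Q by superposition:
  UDL 37: wL⁴/(8EI) = 33133/EI
  point load 10.5 at a = 5.52: Pa²(3L − a)/(6EI) = 1177/EI
  clockwise couple 116.2 at a = 7.36: M₀a(2L − a)/(2EI) = 4721/EI
  δ_0 = 39031/EI
Tip deflection under a unit load at Q: L³/(3EI) = 259.6/EI.
With EI = 83000 kip·ft²: δ_0 = 0.47026 ft and δ_{QQ} = 0.003127 ft/kip.
Compatibility — the beam at Q must follow the support down by 0.04167 ft: δ_0 − R_Q·δ_{QQ} = 0.04167, so R_Q = (0.47026 − 0.04167)/0.003127 = 137.1 kip.
Vertical equilibrium: R_P = ΣP − R_Q = 350.9 − 137.1 = 213.8 kip.

R_P = 213.8 kip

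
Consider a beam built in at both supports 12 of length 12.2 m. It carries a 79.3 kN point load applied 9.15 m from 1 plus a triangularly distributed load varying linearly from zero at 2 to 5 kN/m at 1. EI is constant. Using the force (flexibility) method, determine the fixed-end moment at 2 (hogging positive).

M_2 = 160.9 kN·m

Release both end moments; the primary structure is a simply-supported span 12 with redundants M_1 and M_2.
On the primary (simply-supported) span, the end slopes from the loading are:
  at 1: point load 79.3 at a = 9.15: Pab(L + b)/(6LEI) = 461.1/EI
  at 2: point load 79.3 at a = 9.15: Pab(L + a)/(6LEI) = 645.5/EI
  at 1: triangular load, peak 5: w₀L³/(45EI) = 201.8/EI
  at 2: triangular load, peak 5: 7w₀L³/(360EI) = 176.5/EI
  θ_10 = 662.8/EI,  θ_20 = 822/EI
Flexibility coefficients: a unit moment at one end gives L/(3EI) there and L/(6EI) at the far end, so f₁₁ = f₂₂ = 4.067/EI and f₁₂ = f₂₁ = 2.033/EI.
Compatibility — zero rotation at each built-in end:
  4.067 M_1 + 2.033 M_2 = 662.8
  2.033 M_1 + 4.067 M_2 = 822
Solving the pair gives M_1 = 82.56 kN·m and M_2 = 160.9 kN·m (hogging).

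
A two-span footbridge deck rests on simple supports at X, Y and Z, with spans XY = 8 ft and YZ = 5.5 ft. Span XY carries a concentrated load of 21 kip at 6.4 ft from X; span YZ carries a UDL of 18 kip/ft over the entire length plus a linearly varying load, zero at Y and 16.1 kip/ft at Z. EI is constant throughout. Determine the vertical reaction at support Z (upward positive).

R_Z = 69.26 kip

Release continuity at Y by inserting a hinge; the redundant is the internal moment M_Y. The primary structure is two simply-supported spans XY and YZ.
Discontinuity in slope at Y on the released structure — sum the simple-span end rotations:
  span XY: point load 21 at a = 6.4: Pab(L + a)/(6LEI) = 64.51/EI
  span YZ: UDL 18: wL³/(24EI) = 124.8/EI
  span YZ: triangular load, peak 16.1: 7w₀L³/(360EI) = 52.08/EI
  relative rotation θ_0 = (64.51 + 176.9)/EI = 241.4/EI
A unit hogging moment at Y produces rotation L₁/(3EI) + L₂/(3EI) = 4.5/EI.
Compatibility: M_Y·(L₁+L₂)/(3EI) = θ_0, giving M_Y = 53.64 kip·ft (hogging).
Span YZ, ΣM about Z: R_Y^{YZ}·5.5 = 353.4 + 53.64, so R_Y^{YZ} = 74.01 kip and R_Z = 143.3 − 74.01 = 69.26 kip.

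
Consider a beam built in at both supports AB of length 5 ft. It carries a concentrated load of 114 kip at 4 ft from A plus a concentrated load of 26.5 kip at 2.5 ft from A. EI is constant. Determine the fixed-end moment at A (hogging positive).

M_A = 34.8 kip·ft

Take the two fixed-end moments M_A, M_B as redundants; the released structure is the simple span AB.
Simple-span end rotations at A and B under the given loads:
  at A: point load 114 at a = 4: Pab(L + b)/(6LEI) = 91.2/EI
  at B: point load 114 at a = 4: Pab(L + a)/(6LEI) = 136.8/EI
  at A: point load 26.5 at a = 2.5: Pab(L + b)/(6LEI) = 41.41/EI
  at B: point load 26.5 at a = 2.5: Pab(L + a)/(6LEI) = 41.41/EI
  θ_A0 = 132.6/EI,  θ_B0 = 178.2/EI
Flexibility coefficients: a unit moment at one end gives L/(3EI) there and L/(6EI) at the far end, so f₁₁ = f₂₂ = 1.667/EI and f₁₂ = f₂₁ = 0.8333/EI.
Compatibility — zero rotation at each built-in end:
  1.667 M_A + 0.8333 M_B = 132.6
  0.8333 M_A + 1.667 M_B = 178.2
Solving the pair gives M_A = 34.8 kip·ft and M_B = 89.52 kip·ft (hogging).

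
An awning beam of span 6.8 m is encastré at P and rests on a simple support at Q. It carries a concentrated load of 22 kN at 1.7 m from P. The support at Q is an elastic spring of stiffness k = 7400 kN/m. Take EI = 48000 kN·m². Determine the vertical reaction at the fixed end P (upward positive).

Remove the prop at Q; the released (primary) structure is a cantilever built in at P.
Free-end deflection of the primary structure under the applied loading (downward +):
  point load 22 at a = 1.7: Pa²(3L − a)/(6EI) = 198.2/EI
Flexibility coefficient — unit upward force at Q: δ_{QQ} = L³/(3EI) = 104.8/EI.
With EI = 48000 kN·m²: δ_0 = 0.004128 m and δ_{QQ} = 0.002184 m/kN.
Compatibility — the spring shortens by R_Q/k under the reaction it provides: δ_0 − R_Q·δ_{QQ} = R_Q/k. With 1/k = 0.000135 m/kN, R_Q = δ_0 / (δ_{QQ} + 1/k) = 0.004128 / (0.002184 + 0.000135) = 1.78 kN.
Vertical equilibrium: R_P = ΣP − R_Q = 22 − 1.78 = 20.22 kN.

R_P = 20.22 kN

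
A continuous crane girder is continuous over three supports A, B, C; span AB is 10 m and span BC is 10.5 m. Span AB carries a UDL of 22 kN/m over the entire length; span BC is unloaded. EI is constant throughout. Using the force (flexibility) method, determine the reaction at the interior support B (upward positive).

R_B = 136.2 kN

Release continuity at B by inserting a hinge; the redundant is the internal moment M_B. The primary structure is two simply-supported spans AB and BC.
End slopes at the hinge B, treating each span as simply supported:
  span AB: UDL 22: wL³/(24EI) = 916.7/EI
  relative rotation θ_0 = (916.7 + 0)/EI = 916.7/EI
A unit hogging moment at B produces rotation L₁/(3EI) + L₂/(3EI) = 6.833/EI.
Slope continuity at B: θ_0 = M_B·6.833/EI, so M_B = 916.7/6.833 = 134.1 kN·m (hogging).
Span AB, ΣM about A with M_B applied at B: R_B^{AB}·10 = 1100 + 134.1, so R_B^{AB} = 123.4 kN and R_A = 220 − 123.4 = 96.59 kN.
Span BC, ΣM about C: R_B^{BC}·10.5 = 0 + 134.1, so R_B^{BC} = 12.78 kN and R_C = 0 − 12.78 = -12.78 kN.
R_B = 123.4 + 12.78 = 136.2 kN.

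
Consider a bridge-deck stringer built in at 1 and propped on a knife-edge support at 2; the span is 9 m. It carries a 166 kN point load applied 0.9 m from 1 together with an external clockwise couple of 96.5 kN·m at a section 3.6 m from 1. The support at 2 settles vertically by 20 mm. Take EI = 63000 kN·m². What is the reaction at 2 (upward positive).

R_2 = 7.515 kN

Release the roller at 2. Primary structure: cantilever fixed at 1.
Downward deflection at the released point 2 due to the loads:
  point load 166 at a = 0.9: Pa²(3L − a)/(6EI) = 584.9/EI
  clockwise couple 96.5 at a = 3.6: M₀a(2L − a)/(2EI) = 2501/EI
  δ_0 = 3086/EI
Tip deflection under a unit load at 2: L³/(3EI) = 243/EI.
With EI = 63000 kN·m²: δ_0 = 0.048987 m and δ_{22} = 0.003857 m/kN.
Compatibility — the beam at 2 must follow the support down by 0.02 m: δ_0 − R_2·δ_{22} = 0.02, so R_2 = (0.048987 − 0.02)/0.003857 = 7.515 kN.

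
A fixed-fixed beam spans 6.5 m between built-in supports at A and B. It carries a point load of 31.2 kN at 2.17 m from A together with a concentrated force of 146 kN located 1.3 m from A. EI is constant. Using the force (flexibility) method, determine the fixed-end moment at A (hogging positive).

Release both end moments; the primary structure is a simply-supported span AB with redundants M_A and M_B.
Simple-span end rotations at A and B under the given loads:
  at A: point load 31.2 at a = 2.17: Pab(L + b)/(6LEI) = 81.41/EI
  at B: point load 31.2 at a = 2.17: Pab(L + a)/(6LEI) = 65.17/EI
  at A: point load 146 at a = 1.3: Pab(L + b)/(6LEI) = 296.1/EI
  at B: point load 146 at a = 1.3: Pab(L + a)/(6LEI) = 197.4/EI
  θ_A0 = 377.5/EI,  θ_B0 = 262.6/EI
Flexibility coefficients: a unit moment at one end gives L/(3EI) there and L/(6EI) at the far end, so f₁₁ = f₂₂ = 2.167/EI and f₁₂ = f₂₁ = 1.083/EI.
Compatibility — zero rotation at each built-in end:
  2.167 M_A + 1.083 M_B = 377.5
  1.083 M_A + 2.167 M_B = 262.6
Solving the pair gives M_A = 151.5 kN·m and M_B = 45.42 kN·m (hogging).

M_A = 151.5 kN·m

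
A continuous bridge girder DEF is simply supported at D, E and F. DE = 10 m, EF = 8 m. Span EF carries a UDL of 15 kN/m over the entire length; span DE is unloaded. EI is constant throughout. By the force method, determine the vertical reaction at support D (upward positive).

Release continuity at E by inserting a hinge; the redundant is the internal moment M_E. The primary structure is two simply-supported spans DE and EF.
Rotations at E on the released spans (each span's end-slope, ×1/EI):
  span EF: UDL 15: wL³/(24EI) = 320/EI
  relative rotation θ_0 = (0 + 320)/EI = 320/EI
A unit hogging moment at E produces rotation L₁/(3EI) + L₂/(3EI) = 6/EI.
Slope continuity at E: θ_0 = M_E·6/EI, so M_E = 320/6 = 53.33 kN·m (hogging).
Span DE, ΣM about D with M_E applied at E: R_E^{DE}·10 = 0 + 53.33, so R_E^{DE} = 5.333 kN and R_D = 0 − 5.333 = -5.333 kN.

R_D = -5.333 kN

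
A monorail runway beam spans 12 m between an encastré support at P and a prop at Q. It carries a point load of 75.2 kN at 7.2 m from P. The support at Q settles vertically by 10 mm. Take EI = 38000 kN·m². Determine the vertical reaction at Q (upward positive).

Remove the prop at Q; the released (primary) structure is a cantilever built in at P.
Deflection at Q on the released cantilever, summing each load's contribution:
  point load 75.2 at a = 7.2: Pa²(3L − a)/(6EI) = 18712/EI
Tip deflection under a unit load at Q: L³/(3EI) = 576/EI.
With EI = 38000 kN·m²: δ_0 = 0.49243 m and δ_{QQ} = 0.015158 m/kN.
Compatibility — the beam at Q must follow the support down by 0.01 m: δ_0 − R_Q·δ_{QQ} = 0.01, so R_Q = (0.49243 − 0.01)/0.015158 = 31.83 kN.

R_Q = 31.83 kN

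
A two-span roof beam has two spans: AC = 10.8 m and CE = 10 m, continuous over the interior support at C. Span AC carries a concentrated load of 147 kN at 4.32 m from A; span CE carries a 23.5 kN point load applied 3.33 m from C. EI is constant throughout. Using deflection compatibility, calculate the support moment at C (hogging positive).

M_C = 159.4 kN·m

Insert a hinge at C; M_C is the redundant, and each span becomes simply supported.
Rotations at C on the released spans (each span's end-slope, ×1/EI):
  span AC: point load 147 at a = 4.32: Pab(L + a)/(6LEI) = 960.2/EI
  span CE: point load 23.5 at a = 3.33: Pab(L + b)/(6LEI) = 145/EI
  relative rotation θ_0 = (960.2 + 145)/EI = 1105/EI
A unit hogging moment at C produces rotation L₁/(3EI) + L₂/(3EI) = 6.933/EI.
Slope continuity at C: θ_0 = M_C·6.933/EI, so M_C = 1105/6.933 = 159.4 kN·m (hogging).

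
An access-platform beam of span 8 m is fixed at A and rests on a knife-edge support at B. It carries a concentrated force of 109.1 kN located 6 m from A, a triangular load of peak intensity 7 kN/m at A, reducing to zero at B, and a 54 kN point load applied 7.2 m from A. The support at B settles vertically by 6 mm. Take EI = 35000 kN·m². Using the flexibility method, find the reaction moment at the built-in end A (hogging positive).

Release the roller at B. Primary structure: cantilever fixed at A.
Downward deflection at the released point B due to the loads:
  point load 109.1 at a = 6: Pa²(3L − a)/(6EI) = 11783/EI
  triangular load, peak 7 at the fixed end: w₀L⁴/(30EI) = 955.7/EI
  point load 54 at a = 7.2: Pa²(3L − a)/(6EI) = 7838/EI
  δ_0 = 20577/EI
Flexibility coefficient — unit upward force at B: δ_{BB} = L³/(3EI) = 170.7/EI.
With EI = 35000 kN·m²: δ_0 = 0.58791 m and δ_{BB} = 0.004876 m/kN.
Compatibility — the beam at B must follow the support down by 0.006 m: δ_0 − R_B·δ_{BB} = 0.006, so R_B = (0.58791 − 0.006)/0.004876 = 119.3 kN.
Moment equilibrium about A: M_A = Σ(load moments about A) − R_B·L = 1118 − 119.3×8 = 163.4 kN·m.

M_A = 163.4 kN·m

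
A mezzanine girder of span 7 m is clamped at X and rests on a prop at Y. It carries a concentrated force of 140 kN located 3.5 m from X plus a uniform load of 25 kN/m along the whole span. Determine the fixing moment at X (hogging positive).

Choose R_Y as the redundant. The primary structure is the cantilever fixed at X.
Primary-structure tip deflection at Y by superposition:
  point load 140 at a = 3.5: Pa²(3L − a)/(6EI) = 5002/EI
  UDL 25: wL⁴/(8EI) = 7503/EI
  δ_0 = 12505/EI
Flexibility coefficient — unit upward force at Y: δ_{YY} = L³/(3EI) = 114.3/EI.
The prop prevents deflection at Y: R_Y = δ_0/δ_{YY} = 12505/114.3 = 109.4 kN.
Moment equilibrium about X: M_X = Σ(load moments about X) − R_Y·L = 1102 − 109.4×7 = 336.9 kN·m.

M_X = 336.9 kN·m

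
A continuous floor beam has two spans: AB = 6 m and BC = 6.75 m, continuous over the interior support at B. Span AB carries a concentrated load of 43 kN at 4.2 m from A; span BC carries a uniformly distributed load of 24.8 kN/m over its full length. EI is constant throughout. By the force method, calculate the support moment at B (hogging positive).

M_B = 96.45 kN·m

Insert a hinge at B; M_B is the redundant, and each span becomes simply supported.
End slopes at the hinge B, treating each span as simply supported:
  span AB: point load 43 at a = 4.2: Pab(L + a)/(6LEI) = 92.11/EI
  span BC: UDL 24.8: wL³/(24EI) = 317.8/EI
  relative rotation θ_0 = (92.11 + 317.8)/EI = 409.9/EI
A unit hogging moment at B produces rotation L₁/(3EI) + L₂/(3EI) = 4.25/EI.
Slope continuity at B: θ_0 = M_B·4.25/EI, so M_B = 409.9/4.25 = 96.45 kN·m (hogging).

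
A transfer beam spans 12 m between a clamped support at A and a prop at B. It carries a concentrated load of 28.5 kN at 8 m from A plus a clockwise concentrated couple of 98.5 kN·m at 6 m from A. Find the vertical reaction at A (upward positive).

R_A = 4.488 kN

Take the reaction at B as the redundant and release it; the primary structure is a cantilever fixed at A.
Free-end deflection of the primary structure under the applied loading (downward +):
  point load 28.5 at a = 8: Pa²(3L − a)/(6EI) = 8512/EI
  clockwise couple 98.5 at a = 6: M₀a(2L − a)/(2EI) = 5319/EI
  δ_0 = 13831/EI
Flexibility coefficient — unit upward force at B: δ_{BB} = L³/(3EI) = 576/EI.
Compatibility at B: δ_0 − R_B·δ_{BB} = 0, so R_B = 13831/576 = 24.01 kN.
Vertical equilibrium: R_A = ΣP − R_B = 28.5 − 24.01 = 4.488 kN.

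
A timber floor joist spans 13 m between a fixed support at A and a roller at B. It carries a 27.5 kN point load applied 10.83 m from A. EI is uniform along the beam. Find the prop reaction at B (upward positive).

Choose R_B as the redundant. The primary structure is the cantilever fixed at A.
Primary-structure tip deflection at B by superposition:
  point load 27.5 at a = 10.83: Pa²(3L − a)/(6EI) = 15143/EI
Flexibility coefficient — unit upward force at B: δ_{BB} = L³/(3EI) = 732.3/EI.
The prop prevents deflection at B: R_B = δ_0/δ_{BB} = 15143/732.3 = 20.68 kN.

R_B = 20.68 kN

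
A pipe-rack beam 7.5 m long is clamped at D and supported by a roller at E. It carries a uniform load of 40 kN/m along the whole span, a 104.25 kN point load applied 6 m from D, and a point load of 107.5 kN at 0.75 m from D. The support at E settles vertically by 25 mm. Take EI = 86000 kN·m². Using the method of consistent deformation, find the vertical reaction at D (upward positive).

Take the reaction at E as the redundant and release it; the primary structure is a cantilever fixed at D.
Downward deflection at the released point E due to the loads:
  UDL 40: wL⁴/(8EI) = 15820/EI
  point load 104.25 at a = 6: Pa²(3L − a)/(6EI) = 10321/EI
  point load 107.5 at a = 0.75: Pa²(3L − a)/(6EI) = 219.2/EI
  δ_0 = 26360/EI
Tip deflection under a unit load at E: L³/(3EI) = 140.6/EI.
With EI = 86000 kN·m²: δ_0 = 0.30651 m and δ_{EE} = 0.001635 m/kN.
Compatibility — the beam at E must follow the support down by 0.025 m: δ_0 − R_E·δ_{EE} = 0.025, so R_E = (0.30651 − 0.025)/0.001635 = 172.2 kN.
Vertical equilibrium: R_D = ΣP − R_E = 511.8 − 172.2 = 339.6 kN.

R_D = 339.6 kN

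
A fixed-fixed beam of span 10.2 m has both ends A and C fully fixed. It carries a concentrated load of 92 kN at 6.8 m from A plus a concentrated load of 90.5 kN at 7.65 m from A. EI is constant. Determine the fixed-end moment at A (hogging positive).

M_A = 112.8 kN·m

Release both end moments; the primary structure is a simply-supported span AC with redundants M_A and M_C.
End rotations of the released simple span under the applied load (×1/EI):
  at A: point load 92 at a = 6.8: Pab(L + b)/(6LEI) = 472.7/EI
  at C: point load 92 at a = 6.8: Pab(L + a)/(6LEI) = 590.8/EI
  at A: point load 90.5 at a = 7.65: Pab(L + b)/(6LEI) = 367.8/EI
  at C: point load 90.5 at a = 7.65: Pab(L + a)/(6LEI) = 514.9/EI
  θ_A0 = 840.5/EI,  θ_C0 = 1106/EI
Flexibility coefficients: a unit moment at one end gives L/(3EI) there and L/(6EI) at the far end, so f₁₁ = f₂₂ = 3.4/EI and f₁₂ = f₂₁ = 1.7/EI.
Compatibility — zero rotation at each built-in end:
  3.4 M_A + 1.7 M_C = 840.5
  1.7 M_A + 3.4 M_C = 1106
Solving the pair gives M_A = 112.8 kN·m and M_C = 268.8 kN·m (hogging).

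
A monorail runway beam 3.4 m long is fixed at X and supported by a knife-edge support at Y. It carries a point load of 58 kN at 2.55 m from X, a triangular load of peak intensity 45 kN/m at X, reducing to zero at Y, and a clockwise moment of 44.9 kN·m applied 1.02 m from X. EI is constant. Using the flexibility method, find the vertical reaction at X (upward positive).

R_X = 72.39 kN

Release the roller at Y. Primary structure: cantilever fixed at X.
Deflection at Y on the released cantilever, summing each load's contribution:
  point load 58 at a = 2.55: Pa²(3L − a)/(6EI) = 480.9/EI
  triangular load, peak 45 at the fixed end: w₀L⁴/(30EI) = 200.5/EI
  clockwise couple 44.9 at a = 1.02: M₀a(2L − a)/(2EI) = 132.4/EI
  δ_0 = 813.7/EI
Tip deflection under a unit load at Y: L³/(3EI) = 13.1/EI.
The prop prevents deflection at Y: R_Y = δ_0/δ_{YY} = 813.7/13.1 = 62.11 kN.
Vertical equilibrium: R_X = ΣP − R_Y = 134.5 − 62.11 = 72.39 kN.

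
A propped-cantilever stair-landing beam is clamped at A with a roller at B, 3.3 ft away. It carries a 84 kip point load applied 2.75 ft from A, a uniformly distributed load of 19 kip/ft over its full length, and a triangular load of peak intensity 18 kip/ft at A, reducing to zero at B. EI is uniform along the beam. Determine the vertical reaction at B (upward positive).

Remove the prop at B; the released (primary) structure is a cantilever built in at A.
Downward deflection at the released point B due to the loads:
  point load 84 at a = 2.75: Pa²(3L − a)/(6EI) = 757/EI
  UDL 19: wL⁴/(8EI) = 281.7/EI
  triangular load, peak 18 at the fixed end: w₀L⁴/(30EI) = 71.16/EI
  δ_0 = 1110/EI
Tip deflection under a unit load at B: L³/(3EI) = 11.98/EI.
The prop prevents deflection at B: R_B = δ_0/δ_{BB} = 1110/11.98 = 92.65 kip.

R_B = 92.65 kip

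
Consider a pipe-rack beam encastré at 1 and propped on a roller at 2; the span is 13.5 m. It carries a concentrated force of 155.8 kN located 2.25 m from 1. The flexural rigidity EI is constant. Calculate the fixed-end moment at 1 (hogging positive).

Take the reaction at 2 as the redundant and release it; the primary structure is a cantilever fixed at 1.
Deflection at 2 on the released cantilever, summing each load's contribution:
  point load 155.8 at a = 2.25: Pa²(3L − a)/(6EI) = 5028/EI
Flexibility coefficient — unit upward force at 2: δ_{22} = L³/(3EI) = 820.1/EI.
The prop prevents deflection at 2: R_2 = δ_0/δ_{22} = 5028/820.1 = 6.131 kN.
Moment equilibrium about 1: M_1 = Σ(load moments about 1) − R_2·L = 350.6 − 6.131×13.5 = 267.8 kN·m.

M_1 = 267.8 kN·m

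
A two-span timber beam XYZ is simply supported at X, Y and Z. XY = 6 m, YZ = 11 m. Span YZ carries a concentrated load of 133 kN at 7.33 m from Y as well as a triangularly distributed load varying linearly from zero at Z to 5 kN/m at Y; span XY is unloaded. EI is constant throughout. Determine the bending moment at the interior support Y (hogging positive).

Release continuity at Y by inserting a hinge; the redundant is the internal moment M_Y. The primary structure is two simply-supported spans XY and YZ.
Rotations at Y on the released spans (each span's end-slope, ×1/EI):
  span YZ: point load 133 at a = 7.33: Pab(L + b)/(6LEI) = 795.3/EI
  span YZ: triangular load, peak 5: w₀L³/(45EI) = 147.9/EI
  relative rotation θ_0 = (0 + 943.1)/EI = 943.1/EI
A unit hogging moment at Y produces rotation L₁/(3EI) + L₂/(3EI) = 5.667/EI.
Compatibility: M_Y·(L₁+L₂)/(3EI) = θ_0, giving M_Y = 166.4 kN·m (hogging).

M_Y = 166.4 kN·m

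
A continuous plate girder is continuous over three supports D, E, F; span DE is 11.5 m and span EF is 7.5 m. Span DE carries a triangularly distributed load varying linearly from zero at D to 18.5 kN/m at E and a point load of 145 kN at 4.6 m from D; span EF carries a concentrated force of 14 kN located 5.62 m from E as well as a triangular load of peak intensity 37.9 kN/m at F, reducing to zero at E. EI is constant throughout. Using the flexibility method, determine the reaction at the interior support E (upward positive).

Release continuity at E by inserting a hinge; the redundant is the internal moment M_E. The primary structure is two simply-supported spans DE and EF.
Rotations at E on the released spans (each span's end-slope, ×1/EI):
  span DE: triangular load, peak 18.5: w₀L³/(45EI) = 625.2/EI
  span DE: point load 145 at a = 4.6: Pab(L + a)/(6LEI) = 1074/EI
  span EF: point load 14 at a = 5.62: Pab(L + b)/(6LEI) = 30.83/EI
  span EF: triangular load, peak 37.9: 7w₀L³/(360EI) = 310.9/EI
  relative rotation θ_0 = (1699 + 341.7)/EI = 2041/EI
A unit hogging moment at E produces rotation L₁/(3EI) + L₂/(3EI) = 6.333/EI.
Compatibility: M_E·(L₁+L₂)/(3EI) = θ_0, giving M_E = 322.2 kN·m (hogging).
Span DE, ΣM about D with M_E applied at E: R_E^{DE}·11.5 = 1483 + 322.2, so R_E^{DE} = 156.9 kN and R_D = 251.4 − 156.9 = 94.44 kN.
Span EF, ΣM about F: R_E^{EF}·7.5 = 381.6 + 322.2, so R_E^{EF} = 93.85 kN and R_F = 156.1 − 93.85 = 62.28 kN.
R_E = 156.9 + 93.85 = 250.8 kN.

R_E = 250.8 kN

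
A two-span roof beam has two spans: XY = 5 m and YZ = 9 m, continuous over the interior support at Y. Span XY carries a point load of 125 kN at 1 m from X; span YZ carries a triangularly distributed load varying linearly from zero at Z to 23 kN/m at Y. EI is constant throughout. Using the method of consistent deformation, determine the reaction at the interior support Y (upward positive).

R_Y = 125.5 kN

Take M_Y as the redundant. Released structure: two simple spans XY and YZ with a hinge at Y.
Discontinuity in slope at Y on the released structure — sum the simple-span end rotations:
  span XY: point load 125 at a = 1: Pab(L + a)/(6LEI) = 100/EI
  span YZ: triangular load, peak 23: w₀L³/(45EI) = 372.6/EI
  relative rotation θ_0 = (100 + 372.6)/EI = 472.6/EI
A unit hogging moment at Y produces rotation L₁/(3EI) + L₂/(3EI) = 4.667/EI.
Compatibility: M_Y·(L₁+L₂)/(3EI) = θ_0, giving M_Y = 101.3 kN·m (hogging).
Span XY, ΣM about X with M_Y applied at Y: R_Y^{XY}·5 = 125 + 101.3, so R_Y^{XY} = 45.25 kN and R_X = 125 − 45.25 = 79.75 kN.
Span YZ, ΣM about Z: R_Y^{YZ}·9 = 621 + 101.3, so R_Y^{YZ} = 80.25 kN and R_Z = 103.5 − 80.25 = 23.25 kN.
R_Y = 45.25 + 80.25 = 125.5 kN.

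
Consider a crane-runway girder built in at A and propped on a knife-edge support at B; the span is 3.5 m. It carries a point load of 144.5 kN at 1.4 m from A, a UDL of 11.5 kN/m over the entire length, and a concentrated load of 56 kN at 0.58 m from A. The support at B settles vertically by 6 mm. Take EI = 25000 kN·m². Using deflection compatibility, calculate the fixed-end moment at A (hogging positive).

M_A = 176.3 kN·m

Choose R_B as the redundant. The primary structure is the cantilever fixed at A.
Deflection at B on the released cantilever, summing each load's contribution:
  point load 144.5 at a = 1.4: Pa²(3L − a)/(6EI) = 429.6/EI
  UDL 11.5: wL⁴/(8EI) = 215.7/EI
  point load 56 at a = 0.58: Pa²(3L − a)/(6EI) = 31.15/EI
  δ_0 = 676.4/EI
Tip deflection under a unit load at B: L³/(3EI) = 14.29/EI.
With EI = 25000 kN·m²: δ_0 = 0.027056 m and δ_{BB} = 0.000572 m/kN.
Compatibility — the beam at B must follow the support down by 0.006 m: δ_0 − R_B·δ_{BB} = 0.006, so R_B = (0.027056 − 0.006)/0.000572 = 36.83 kN.
Moment equilibrium about A: M_A = Σ(load moments about A) − R_B·L = 305.2 − 36.83×3.5 = 176.3 kN·m.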